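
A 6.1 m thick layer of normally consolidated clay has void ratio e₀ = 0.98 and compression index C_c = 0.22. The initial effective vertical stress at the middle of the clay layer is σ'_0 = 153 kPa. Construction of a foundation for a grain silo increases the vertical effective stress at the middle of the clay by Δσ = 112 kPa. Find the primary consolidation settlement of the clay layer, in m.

S_c ≈ 0.162 m

Final effective stress: σ'_f = σ'_0 + Δσ = 153 + 112 = 265 kPa.
Normally consolidated clay, so the full stress increment lies on the virgin compression line:
S_c = C_c·H/(1+e₀)·log₁₀(σ'_f/σ'_0) = 0.22×6.1/(1+0.98)×log₁₀(265/153)
    = 0.67778 × 0.23855 = 0.1617 m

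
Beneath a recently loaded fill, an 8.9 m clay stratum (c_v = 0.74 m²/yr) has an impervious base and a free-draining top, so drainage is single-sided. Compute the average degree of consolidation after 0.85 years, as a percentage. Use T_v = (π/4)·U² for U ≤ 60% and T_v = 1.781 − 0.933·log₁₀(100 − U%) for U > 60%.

U ≈ 10.1 %

Drainage path length: H_d = H = 8.9 m (single drainage).
T_v = c_v·t/H_d² = 0.74×0.85/8.9² = 0.0079409.
T_v = 0.0079409 corresponds to the U ≤ 60% branch:
U = √(4T_v/π) = 0.1006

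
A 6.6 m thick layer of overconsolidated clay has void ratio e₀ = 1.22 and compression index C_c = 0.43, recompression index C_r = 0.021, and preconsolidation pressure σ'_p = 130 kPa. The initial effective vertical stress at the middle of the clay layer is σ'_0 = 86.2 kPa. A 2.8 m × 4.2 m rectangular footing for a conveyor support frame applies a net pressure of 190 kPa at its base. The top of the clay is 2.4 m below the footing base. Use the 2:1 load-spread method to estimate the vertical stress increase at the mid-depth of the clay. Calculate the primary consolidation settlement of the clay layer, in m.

S_c ≈ 0.00728 m

Mid-depth of clay below the footing base: z = 2.4 + 6.6/2 = 5.7 m.
Stress increase at mid-clay by the 2:1 spreading method:
Δσ = qBL/((B+z)(L+z)) = 190×2.8×4.2/((2.8+5.7)(4.2+5.7)) = 26.553 kPa
Final effective stress: σ'_f = 86.2 + 26.553 = 112.75 kPa.
σ'_f = 112.75 ≤ σ'_p = 130 kPa, so the clay remains overconsolidated and only the recompression index applies:
S_c = C_r·H/(1+e₀)·log₁₀(σ'_f/σ'_0) = 0.021×6.6/2.22×log₁₀(112.75/86.2)
    = 0.062433 × 0.11661 = 0.00728 m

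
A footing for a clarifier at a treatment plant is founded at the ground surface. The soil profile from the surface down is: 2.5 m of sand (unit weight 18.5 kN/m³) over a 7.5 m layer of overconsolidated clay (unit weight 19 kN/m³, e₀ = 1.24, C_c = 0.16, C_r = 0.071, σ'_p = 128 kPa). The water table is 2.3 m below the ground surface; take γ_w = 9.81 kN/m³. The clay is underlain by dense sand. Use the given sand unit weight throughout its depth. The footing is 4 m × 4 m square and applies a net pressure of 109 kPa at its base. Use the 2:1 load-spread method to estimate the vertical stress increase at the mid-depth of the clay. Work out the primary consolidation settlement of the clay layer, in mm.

Mid-depth of clay below the ground surface: z = 2.5 + 7.5/2 = 6.25 m.
Total vertical stress at mid-clay: σ_v = 18.5×2.5 + 19×3.75 = 117.5 kPa.
Pore pressure: u = 9.81×(6.25 − 2.3) = 38.75 kPa.
Initial effective stress: σ'_0 = σ_v − u = 117.5 − 38.75 = 78.75 kPa.
Stress increase at mid-clay by the 2:1 spreading method:
Δσ = qBL/((B+z)(L+z)) = 109×4×4/((4+6.25)(4+6.25)) = 16.6 kPa
Final effective stress: σ'_f = 78.75 + 16.6 = 95.35 kPa.
σ'_f = 95.35 ≤ σ'_p = 128 kPa, so the clay remains overconsolidated and only the recompression index applies:
S_c = C_r·H/(1+e₀)·log₁₀(σ'_f/σ'_0) = 0.071×7.5/2.24×log₁₀(95.35/78.75)
    = 0.23772 × 0.08307 = 0.01975 m

S_c ≈ 19.7 mm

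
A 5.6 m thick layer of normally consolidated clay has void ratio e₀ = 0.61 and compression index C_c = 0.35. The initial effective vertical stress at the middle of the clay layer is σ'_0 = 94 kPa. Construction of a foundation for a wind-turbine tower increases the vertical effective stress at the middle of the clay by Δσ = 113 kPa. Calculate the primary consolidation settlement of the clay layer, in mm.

S_c ≈ 417 mm

Final effective stress: σ'_f = σ'_0 + Δσ = 94 + 113 = 207 kPa.
Normally consolidated clay, so the full stress increment lies on the virgin compression line:
S_c = C_c·H/(1+e₀)·log₁₀(σ'_f/σ'_0) = 0.35×5.6/(1+0.61)×log₁₀(207/94)
    = 1.2174 × 0.34284 = 0.4174 m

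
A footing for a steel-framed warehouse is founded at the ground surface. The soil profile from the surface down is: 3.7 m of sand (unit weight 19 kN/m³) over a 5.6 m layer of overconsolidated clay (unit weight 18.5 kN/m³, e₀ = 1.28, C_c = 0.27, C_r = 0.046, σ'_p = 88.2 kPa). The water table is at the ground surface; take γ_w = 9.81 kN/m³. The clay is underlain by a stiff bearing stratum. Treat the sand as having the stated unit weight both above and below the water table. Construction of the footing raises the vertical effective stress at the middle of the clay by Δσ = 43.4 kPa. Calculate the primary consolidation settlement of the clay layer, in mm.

S_c ≈ 61.4 mm

Mid-depth of clay below the ground surface: z = 3.7 + 5.6/2 = 6.5 m.
Total vertical stress at mid-clay: σ_v = 19×3.7 + 18.5×2.8 = 122.1 kPa.
Pore pressure: u = 9.81×(6.5 − 0) = 63.765 kPa.
Initial effective stress: σ'_0 = σ_v − u = 122.1 − 63.765 = 58.335 kPa.
Final effective stress: σ'_f = 58.335 + 43.4 = 101.73 kPa.
σ'_f = 101.73 > σ'_p = 88.2 kPa, so the stress path crosses the preconsolidation pressure — recompression up to σ'_p, then virgin compression beyond:
S_c = H/(1+e₀)·[C_r·log₁₀(σ'_p/σ'_0) + C_c·log₁₀(σ'_f/σ'_p)]
    = 5.6/2.28 × [0.046×log₁₀(88.2/58.335) + 0.27×log₁₀(101.73/88.2)]
    = 2.4561 × [0.0082588 + 0.016735] = 0.06139 m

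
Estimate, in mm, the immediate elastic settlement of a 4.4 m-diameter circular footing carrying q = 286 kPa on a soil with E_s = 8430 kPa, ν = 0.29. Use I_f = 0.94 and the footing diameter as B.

Immediate (elastic) settlement: S_e = q·B·(1−ν²)/E_s · I_f.
S_e = 286 × 4.4 × (1 − 0.29²) / 8430 × 0.94
    = 286 × 4.4 × 0.9159 / 8430 × 0.94
    = 0.1285 m = 128.5 mm

S_e ≈ 129 mm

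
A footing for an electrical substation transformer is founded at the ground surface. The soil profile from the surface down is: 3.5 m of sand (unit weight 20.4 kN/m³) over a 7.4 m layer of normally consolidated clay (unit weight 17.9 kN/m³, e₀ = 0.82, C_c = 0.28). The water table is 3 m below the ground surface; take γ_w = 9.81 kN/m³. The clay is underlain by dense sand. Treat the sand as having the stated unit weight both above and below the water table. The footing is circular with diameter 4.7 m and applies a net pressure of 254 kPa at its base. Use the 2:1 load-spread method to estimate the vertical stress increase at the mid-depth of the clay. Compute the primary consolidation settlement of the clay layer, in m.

S_c ≈ 0.17 m

Mid-depth of clay below the ground surface: z = 3.5 + 7.4/2 = 7.2 m.
Total vertical stress at mid-clay: σ_v = 20.4×3.5 + 17.9×3.7 = 137.63 kPa.
Pore pressure: u = 9.81×(7.2 − 3) = 41.202 kPa.
Initial effective stress: σ'_0 = σ_v − u = 137.63 − 41.202 = 96.428 kPa.
Stress increase at mid-clay by the 2:1 spreading method:
Δσ ≈ qD²/(D+z)² = 254×4.7²/(4.7+7.2)² = 39.622 kPa
Final effective stress: σ'_f = σ'_0 + Δσ = 96.428 + 39.622 = 136.05 kPa.
Normally consolidated clay, so the full stress increment lies on the virgin compression line:
S_c = C_c·H/(1+e₀)·log₁₀(σ'_f/σ'_0) = 0.28×7.4/(1+0.82)×log₁₀(136.05/96.428)
    = 1.1385 × 0.1495 = 0.1702 m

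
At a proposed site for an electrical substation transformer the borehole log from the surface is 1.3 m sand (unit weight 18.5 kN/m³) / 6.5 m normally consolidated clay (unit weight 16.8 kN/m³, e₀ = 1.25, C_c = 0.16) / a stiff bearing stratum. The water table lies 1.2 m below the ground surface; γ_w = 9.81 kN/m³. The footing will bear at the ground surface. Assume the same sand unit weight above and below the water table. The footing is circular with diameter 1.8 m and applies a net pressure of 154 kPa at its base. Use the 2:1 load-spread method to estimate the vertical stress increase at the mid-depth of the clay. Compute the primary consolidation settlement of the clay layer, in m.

Mid-depth of clay below the ground surface: z = 1.3 + 6.5/2 = 4.55 m.
Total vertical stress at mid-clay: σ_v = 18.5×1.3 + 16.8×3.25 = 78.65 kPa.
Pore pressure: u = 9.81×(4.55 − 1.2) = 32.864 kPa.
Initial effective stress: σ'_0 = σ_v − u = 78.65 − 32.864 = 45.786 kPa.
Stress increase at mid-clay by the 2:1 spreading method:
Δσ ≈ qD²/(D+z)² = 154×1.8²/(1.8+4.55)² = 12.374 kPa
Final effective stress: σ'_f = σ'_0 + Δσ = 45.786 + 12.374 = 58.16 kPa.
Normally consolidated clay, so the full stress increment lies on the virgin compression line:
S_c = C_c·H/(1+e₀)·log₁₀(σ'_f/σ'_0) = 0.16×6.5/(1+1.25)×log₁₀(58.16/45.786)
    = 0.46222 × 0.10389 = 0.04802 m

S_c ≈ 0.048 m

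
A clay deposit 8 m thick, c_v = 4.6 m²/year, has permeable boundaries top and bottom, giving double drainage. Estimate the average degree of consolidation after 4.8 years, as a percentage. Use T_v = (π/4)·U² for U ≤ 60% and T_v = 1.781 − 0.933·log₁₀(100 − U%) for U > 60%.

Drainage path length: H_d = H/2 = 4 m (double drainage).
T_v = c_v·t/H_d² = 4.6×4.8/4² = 1.38.
T_v = 1.38 corresponds to the U > 60% branch:
U = 1 − 10^((1.781 − T_v)/0.933)/100 = 0.9731

U ≈ 97.3 %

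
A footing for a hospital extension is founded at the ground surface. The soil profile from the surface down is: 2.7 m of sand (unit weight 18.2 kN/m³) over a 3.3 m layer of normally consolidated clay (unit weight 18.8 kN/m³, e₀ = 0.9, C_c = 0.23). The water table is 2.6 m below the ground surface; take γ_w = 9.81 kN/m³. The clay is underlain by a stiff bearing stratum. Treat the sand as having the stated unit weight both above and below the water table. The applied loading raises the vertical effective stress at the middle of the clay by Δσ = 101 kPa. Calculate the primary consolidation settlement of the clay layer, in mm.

Mid-depth of clay below the ground surface: z = 2.7 + 3.3/2 = 4.35 m.
Total vertical stress at mid-clay: σ_v = 18.2×2.7 + 18.8×1.65 = 80.16 kPa.
Pore pressure: u = 9.81×(4.35 − 2.6) = 17.168 kPa.
Initial effective stress: σ'_0 = σ_v − u = 80.16 − 17.168 = 62.992 kPa.
Final effective stress: σ'_f = σ'_0 + Δσ = 62.992 + 101 = 163.99 kPa.
Normally consolidated clay, so the full stress increment lies on the virgin compression line:
S_c = C_c·H/(1+e₀)·log₁₀(σ'_f/σ'_0) = 0.23×3.3/(1+0.9)×log₁₀(163.99/62.992)
    = 0.39947 × 0.41553 = 0.166 m

S_c ≈ 166 mm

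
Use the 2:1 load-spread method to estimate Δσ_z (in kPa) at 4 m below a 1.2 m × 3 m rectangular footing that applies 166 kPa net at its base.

Δσ_z ≈ 16.4 kPa

By the 2:1 method the load spreads at 1 horizontal : 2 vertical, so at depth z the loaded area has grown by z in each plan dimension:
Δσ = qBL/((B+z)(L+z)) = 166×1.2×3/((1.2+4)(3+4)) = 16.418 kPa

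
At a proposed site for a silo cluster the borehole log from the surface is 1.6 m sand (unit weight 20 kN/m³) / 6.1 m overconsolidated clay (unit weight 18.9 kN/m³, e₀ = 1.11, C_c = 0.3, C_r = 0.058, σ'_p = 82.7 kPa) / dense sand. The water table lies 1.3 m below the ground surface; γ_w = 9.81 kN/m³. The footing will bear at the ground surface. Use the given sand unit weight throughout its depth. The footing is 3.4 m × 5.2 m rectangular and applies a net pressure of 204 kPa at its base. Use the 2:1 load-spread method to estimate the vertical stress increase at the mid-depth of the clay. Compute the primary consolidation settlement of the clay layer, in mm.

S_c ≈ 107 mm

Mid-depth of clay below the ground surface: z = 1.6 + 6.1/2 = 4.65 m.
Total vertical stress at mid-clay: σ_v = 20×1.6 + 18.9×3.05 = 89.645 kPa.
Pore pressure: u = 9.81×(4.65 − 1.3) = 32.864 kPa.
Initial effective stress: σ'_0 = σ_v − u = 89.645 − 32.864 = 56.781 kPa.
Stress increase at mid-clay by the 2:1 spreading method:
Δσ = qBL/((B+z)(L+z)) = 204×3.4×5.2/((3.4+4.65)(5.2+4.65)) = 45.486 kPa
Final effective stress: σ'_f = 56.781 + 45.486 = 102.27 kPa.
σ'_f = 102.27 > σ'_p = 82.7 kPa, so the stress path crosses the preconsolidation pressure — recompression up to σ'_p, then virgin compression beyond:
S_c = H/(1+e₀)·[C_r·log₁₀(σ'_p/σ'_0) + C_c·log₁₀(σ'_f/σ'_p)]
    = 6.1/2.11 × [0.058×log₁₀(82.7/56.781) + 0.3×log₁₀(102.27/82.7)]
    = 2.891 × [0.0094715 + 0.027673] = 0.1074 m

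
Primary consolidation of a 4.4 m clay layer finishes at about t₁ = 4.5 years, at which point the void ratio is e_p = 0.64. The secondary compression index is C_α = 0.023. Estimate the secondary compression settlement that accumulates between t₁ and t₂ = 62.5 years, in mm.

Secondary compression: S_s = C_α·H/(1+e_p)·log₁₀(t₂/t₁)
S_s = 0.023×4.4/(1+0.64)×log₁₀(62.5/4.5)
    = 0.06171 × 1.143 = 0.07051 m

S_s ≈ 70.5 mm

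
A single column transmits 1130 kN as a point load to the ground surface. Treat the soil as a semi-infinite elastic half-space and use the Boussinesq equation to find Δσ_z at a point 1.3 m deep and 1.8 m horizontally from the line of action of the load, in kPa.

Boussinesq vertical stress below a point load on an elastic half-space:
Δσ_z = 3P/(2πz²) · [1 + (r/z)²]^(−5/2)
r/z = 1.8/1.3 = 1.3846; [1+(r/z)²]^(−5/2) = 0.068802.
Δσ_z = 3×1130/(2π×1.3²) × 0.068802 = 319.25 × 0.068802 = 21.97 kPa

Δσ_z ≈ 22 kPa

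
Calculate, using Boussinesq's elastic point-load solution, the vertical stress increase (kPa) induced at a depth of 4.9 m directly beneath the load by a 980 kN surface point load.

Boussinesq vertical stress below a point load on an elastic half-space:
Δσ_z = 3P/(2πz²) · [1 + (r/z)²]^(−5/2)
r/z = 0/4.9 = 0; [1+(r/z)²]^(−5/2) = 1.
Δσ_z = 3×980/(2π×4.9²) × 1 = 19.488 × 1 = 19.49 kPa

Δσ_z ≈ 19.5 kPa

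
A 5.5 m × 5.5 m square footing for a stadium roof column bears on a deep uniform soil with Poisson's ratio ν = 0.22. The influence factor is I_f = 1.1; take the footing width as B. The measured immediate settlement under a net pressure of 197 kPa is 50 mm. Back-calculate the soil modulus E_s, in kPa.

S_e = q·B·(1−ν²)/E_s · I_f  ⇒  E_s = q·B·(1−ν²)·I_f / S_e.
E_s = 197 × 5.5 × 0.9516 × 1.1 / 0.05 = 22680 kPa

E_s ≈ 22700 kPa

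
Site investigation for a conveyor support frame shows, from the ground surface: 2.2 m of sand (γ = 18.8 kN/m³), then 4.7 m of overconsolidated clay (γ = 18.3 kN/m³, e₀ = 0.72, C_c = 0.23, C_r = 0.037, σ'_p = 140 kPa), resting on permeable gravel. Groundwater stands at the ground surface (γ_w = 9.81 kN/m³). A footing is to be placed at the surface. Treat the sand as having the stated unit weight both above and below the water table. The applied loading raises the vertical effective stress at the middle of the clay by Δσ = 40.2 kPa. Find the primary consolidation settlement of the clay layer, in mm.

Mid-depth of clay below the ground surface: z = 2.2 + 4.7/2 = 4.55 m.
Total vertical stress at mid-clay: σ_v = 18.8×2.2 + 18.3×2.35 = 84.365 kPa.
Pore pressure: u = 9.81×(4.55 − 0) = 44.636 kPa.
Initial effective stress: σ'_0 = σ_v − u = 84.365 − 44.636 = 39.729 kPa.
Final effective stress: σ'_f = 39.729 + 40.2 = 79.929 kPa.
σ'_f = 79.929 ≤ σ'_p = 140 kPa, so the clay remains overconsolidated and only the recompression index applies:
S_c = C_r·H/(1+e₀)·log₁₀(σ'_f/σ'_0) = 0.037×4.7/1.72×log₁₀(79.929/39.729)
    = 0.10111 × 0.3036 = 0.0307 m

S_c ≈ 30.7 mm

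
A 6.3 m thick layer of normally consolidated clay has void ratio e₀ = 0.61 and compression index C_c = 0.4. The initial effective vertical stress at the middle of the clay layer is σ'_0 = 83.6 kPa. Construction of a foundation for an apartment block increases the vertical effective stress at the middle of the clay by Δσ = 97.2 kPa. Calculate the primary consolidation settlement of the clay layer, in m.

Final effective stress: σ'_f = σ'_0 + Δσ = 83.6 + 97.2 = 180.8 kPa.
Normally consolidated clay, so the full stress increment lies on the virgin compression line:
S_c = C_c·H/(1+e₀)·log₁₀(σ'_f/σ'_0) = 0.4×6.3/(1+0.61)×log₁₀(180.8/83.6)
    = 1.5652 × 0.33499 = 0.5243 m

S_c ≈ 0.524 m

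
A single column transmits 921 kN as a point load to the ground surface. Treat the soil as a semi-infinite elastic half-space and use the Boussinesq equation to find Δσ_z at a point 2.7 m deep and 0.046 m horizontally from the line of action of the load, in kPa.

Boussinesq vertical stress below a point load on an elastic half-space:
Δσ_z = 3P/(2πz²) · [1 + (r/z)²]^(−5/2)
r/z = 0.046/2.7 = 0.017037; [1+(r/z)²]^(−5/2) = 0.99927.
Δσ_z = 3×921/(2π×2.7²) × 0.99927 = 60.322 × 0.99927 = 60.28 kPa

Δσ_z ≈ 60.3 kPa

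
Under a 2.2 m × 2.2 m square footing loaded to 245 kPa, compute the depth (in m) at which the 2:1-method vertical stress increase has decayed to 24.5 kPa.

z ≈ 4.76 m

2:1 spreading — at depth z the loaded area has grown by z in each plan dimension:
qB²/(B+z)² = Δσ_z ⇒ z = B(√(q/Δσ_z) − 1) = 2.2×(√(245/24.5) − 1) = 4.757 m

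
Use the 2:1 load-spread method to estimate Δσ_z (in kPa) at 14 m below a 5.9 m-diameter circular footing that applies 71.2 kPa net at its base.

Δσ_z ≈ 6.26 kPa

By the 2:1 method the load spreads at 1 horizontal : 2 vertical, so at depth z the loaded area has grown by z in each plan dimension:
Δσ ≈ qD²/(D+z)² = 71.2×5.9²/(5.9+14)² = 6.2586 kPa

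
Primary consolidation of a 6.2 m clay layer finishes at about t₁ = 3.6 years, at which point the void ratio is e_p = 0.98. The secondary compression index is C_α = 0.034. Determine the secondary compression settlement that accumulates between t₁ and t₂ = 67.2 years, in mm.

Secondary compression: S_s = C_α·H/(1+e_p)·log₁₀(t₂/t₁)
S_s = 0.034×6.2/(1+0.98)×log₁₀(67.2/3.6)
    = 0.1065 × 1.271 = 0.1353 m

S_s ≈ 135 mm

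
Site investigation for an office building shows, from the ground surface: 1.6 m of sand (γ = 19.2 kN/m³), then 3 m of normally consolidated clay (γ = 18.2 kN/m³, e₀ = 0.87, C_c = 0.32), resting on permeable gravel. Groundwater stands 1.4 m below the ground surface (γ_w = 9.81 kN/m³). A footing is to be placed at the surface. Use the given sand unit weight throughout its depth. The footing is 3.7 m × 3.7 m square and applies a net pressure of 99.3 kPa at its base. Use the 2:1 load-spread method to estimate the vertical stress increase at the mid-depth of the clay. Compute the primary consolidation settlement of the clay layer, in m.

S_c ≈ 0.12 m

Mid-depth of clay below the ground surface: z = 1.6 + 3/2 = 3.1 m.
Total vertical stress at mid-clay: σ_v = 19.2×1.6 + 18.2×1.5 = 58.02 kPa.
Pore pressure: u = 9.81×(3.1 − 1.4) = 16.677 kPa.
Initial effective stress: σ'_0 = σ_v − u = 58.02 − 16.677 = 41.343 kPa.
Stress increase at mid-clay by the 2:1 spreading method:
Δσ = qBL/((B+z)(L+z)) = 99.3×3.7×3.7/((3.7+3.1)(3.7+3.1)) = 29.399 kPa
Final effective stress: σ'_f = σ'_0 + Δσ = 41.343 + 29.399 = 70.742 kPa.
Normally consolidated clay, so the full stress increment lies on the virgin compression line:
S_c = C_c·H/(1+e₀)·log₁₀(σ'_f/σ'_0) = 0.32×3/(1+0.87)×log₁₀(70.742/41.343)
    = 0.51337 × 0.23328 = 0.1198 m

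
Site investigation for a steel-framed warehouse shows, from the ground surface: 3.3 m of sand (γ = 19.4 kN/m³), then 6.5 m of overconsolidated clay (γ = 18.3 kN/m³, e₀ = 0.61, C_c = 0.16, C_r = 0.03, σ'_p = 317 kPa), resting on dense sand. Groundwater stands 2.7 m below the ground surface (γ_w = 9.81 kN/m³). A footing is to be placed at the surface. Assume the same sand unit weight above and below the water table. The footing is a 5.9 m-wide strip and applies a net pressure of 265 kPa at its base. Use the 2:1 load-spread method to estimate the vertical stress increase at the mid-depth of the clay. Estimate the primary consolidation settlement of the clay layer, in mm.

S_c ≈ 47.5 mm

Mid-depth of clay below the ground surface: z = 3.3 + 6.5/2 = 6.55 m.
Total vertical stress at mid-clay: σ_v = 19.4×3.3 + 18.3×3.25 = 123.5 kPa.
Pore pressure: u = 9.81×(6.55 − 2.7) = 37.769 kPa.
Initial effective stress: σ'_0 = σ_v − u = 123.5 − 37.769 = 85.731 kPa.
Stress increase at mid-clay by the 2:1 spreading method:
Δσ = qB/(B+z) = 265×5.9/(5.9+6.55) = 125.58 kPa
Final effective stress: σ'_f = 85.731 + 125.58 = 211.31 kPa.
σ'_f = 211.31 ≤ σ'_p = 317 kPa, so the clay remains overconsolidated and only the recompression index applies:
S_c = C_r·H/(1+e₀)·log₁₀(σ'_f/σ'_0) = 0.03×6.5/1.61×log₁₀(211.31/85.731)
    = 0.12112 × 0.39178 = 0.04745 m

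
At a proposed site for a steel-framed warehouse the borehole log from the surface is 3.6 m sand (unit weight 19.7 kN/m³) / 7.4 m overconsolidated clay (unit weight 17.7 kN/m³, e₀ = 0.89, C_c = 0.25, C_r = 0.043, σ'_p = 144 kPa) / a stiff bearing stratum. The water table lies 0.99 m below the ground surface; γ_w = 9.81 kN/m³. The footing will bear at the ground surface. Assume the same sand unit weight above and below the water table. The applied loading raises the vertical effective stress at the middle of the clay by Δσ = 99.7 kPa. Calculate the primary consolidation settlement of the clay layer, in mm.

S_c ≈ 129 mm

Mid-depth of clay below the ground surface: z = 3.6 + 7.4/2 = 7.3 m.
Total vertical stress at mid-clay: σ_v = 19.7×3.6 + 17.7×3.7 = 136.41 kPa.
Pore pressure: u = 9.81×(7.3 − 0.99) = 61.901 kPa.
Initial effective stress: σ'_0 = σ_v − u = 136.41 − 61.901 = 74.509 kPa.
Final effective stress: σ'_f = 74.509 + 99.7 = 174.21 kPa.
σ'_f = 174.21 > σ'_p = 144 kPa, so the stress path crosses the preconsolidation pressure — recompression up to σ'_p, then virgin compression beyond:
S_c = H/(1+e₀)·[C_r·log₁₀(σ'_p/σ'_0) + C_c·log₁₀(σ'_f/σ'_p)]
    = 7.4/1.89 × [0.043×log₁₀(144/74.509) + 0.25×log₁₀(174.21/144)]
    = 3.9153 × [0.012305 + 0.020678] = 0.1291 m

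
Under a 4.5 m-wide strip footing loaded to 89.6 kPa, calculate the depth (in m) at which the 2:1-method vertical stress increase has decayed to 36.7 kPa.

2:1 spreading — at depth z the loaded area has grown by z in each plan dimension:
qB/(B+z) = Δσ_z ⇒ z = qB/Δσ_z − B = 89.6×4.5/36.7 − 4.5 = 6.486 m

z ≈ 6.49 m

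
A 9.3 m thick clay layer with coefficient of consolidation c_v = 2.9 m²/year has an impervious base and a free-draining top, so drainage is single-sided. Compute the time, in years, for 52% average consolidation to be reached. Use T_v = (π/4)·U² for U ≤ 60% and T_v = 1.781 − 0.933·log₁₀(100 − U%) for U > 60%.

t ≈ 6.33 years

Drainage path length: H_d = H = 9.3 m (single drainage).
U ≤ 60%: T_v = (π/4)·U² = (π/4)×0.52² = 0.21237.
t = T_v·H_d²/c_v = 0.21237×9.3²/2.9 = 6.334 years.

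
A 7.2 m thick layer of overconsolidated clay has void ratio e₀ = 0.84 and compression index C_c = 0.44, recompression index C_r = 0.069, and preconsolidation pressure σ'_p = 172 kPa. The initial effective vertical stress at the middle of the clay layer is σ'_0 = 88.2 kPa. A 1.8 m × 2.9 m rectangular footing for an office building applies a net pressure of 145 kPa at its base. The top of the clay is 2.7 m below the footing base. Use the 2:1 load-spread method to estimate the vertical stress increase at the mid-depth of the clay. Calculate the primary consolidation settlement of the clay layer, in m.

Mid-depth of clay below the footing base: z = 2.7 + 7.2/2 = 6.3 m.
Stress increase at mid-clay by the 2:1 spreading method:
Δσ = qBL/((B+z)(L+z)) = 145×1.8×2.9/((1.8+6.3)(2.9+6.3)) = 10.157 kPa
Final effective stress: σ'_f = 88.2 + 10.157 = 98.357 kPa.
σ'_f = 98.357 ≤ σ'_p = 172 kPa, so the clay remains overconsolidated and only the recompression index applies:
S_c = C_r·H/(1+e₀)·log₁₀(σ'_f/σ'_0) = 0.069×7.2/1.84×log₁₀(98.357/88.2)
    = 0.27 × 0.047337 = 0.01278 m

S_c ≈ 0.0128 m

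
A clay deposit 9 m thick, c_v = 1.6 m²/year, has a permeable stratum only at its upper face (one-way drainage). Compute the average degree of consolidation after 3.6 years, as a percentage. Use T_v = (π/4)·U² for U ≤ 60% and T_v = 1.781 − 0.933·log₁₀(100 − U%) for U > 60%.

U ≈ 30.1 %

Drainage path length: H_d = H = 9 m (single drainage).
T_v = c_v·t/H_d² = 1.6×3.6/9² = 0.071111.
T_v = 0.071111 corresponds to the U ≤ 60% branch:
U = √(4T_v/π) = 0.3009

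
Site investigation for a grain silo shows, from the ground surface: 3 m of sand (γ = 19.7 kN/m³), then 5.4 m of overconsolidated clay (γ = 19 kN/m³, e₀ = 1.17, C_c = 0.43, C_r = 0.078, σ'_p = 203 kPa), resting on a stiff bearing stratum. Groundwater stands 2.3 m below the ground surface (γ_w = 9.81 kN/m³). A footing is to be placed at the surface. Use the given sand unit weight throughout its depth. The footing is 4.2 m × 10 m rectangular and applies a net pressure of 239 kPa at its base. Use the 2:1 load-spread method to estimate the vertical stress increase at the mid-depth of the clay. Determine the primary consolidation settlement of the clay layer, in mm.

S_c ≈ 51.3 mm

Mid-depth of clay below the ground surface: z = 3 + 5.4/2 = 5.7 m.
Total vertical stress at mid-clay: σ_v = 19.7×3 + 19×2.7 = 110.4 kPa.
Pore pressure: u = 9.81×(5.7 − 2.3) = 33.354 kPa.
Initial effective stress: σ'_0 = σ_v − u = 110.4 − 33.354 = 77.046 kPa.
Stress increase at mid-clay by the 2:1 spreading method:
Δσ = qBL/((B+z)(L+z)) = 239×4.2×10/((4.2+5.7)(10+5.7)) = 64.582 kPa
Final effective stress: σ'_f = 77.046 + 64.582 = 141.63 kPa.
σ'_f = 141.63 ≤ σ'_p = 203 kPa, so the clay remains overconsolidated and only the recompression index applies:
S_c = C_r·H/(1+e₀)·log₁₀(σ'_f/σ'_0) = 0.078×5.4/2.17×log₁₀(141.63/77.046)
    = 0.1941 × 0.26441 = 0.05132 m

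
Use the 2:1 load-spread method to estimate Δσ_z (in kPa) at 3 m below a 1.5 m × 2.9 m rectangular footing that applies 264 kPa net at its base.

By the 2:1 method the load spreads at 1 horizontal : 2 vertical, so at depth z the loaded area has grown by z in each plan dimension:
Δσ = qBL/((B+z)(L+z)) = 264×1.5×2.9/((1.5+3)(2.9+3)) = 43.254 kPa

Δσ_z ≈ 43.3 kPa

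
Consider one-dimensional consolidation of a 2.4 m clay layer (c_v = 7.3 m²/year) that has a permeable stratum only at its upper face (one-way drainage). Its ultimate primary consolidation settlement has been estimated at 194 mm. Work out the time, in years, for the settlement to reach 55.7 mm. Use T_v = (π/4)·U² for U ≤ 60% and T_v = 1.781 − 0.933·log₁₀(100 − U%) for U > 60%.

t ≈ 0.0511 years

Drainage path length: H_d = H = 2.4 m (single drainage).
U = S(t)/S_ult = 55.7/194 = 0.2871.
U ≤ 60%: T_v = (π/4)·U² = (π/4)×0.28711² = 0.064744.
t = T_v·H_d²/c_v = 0.064744×2.4²/7.3 = 0.05109 years.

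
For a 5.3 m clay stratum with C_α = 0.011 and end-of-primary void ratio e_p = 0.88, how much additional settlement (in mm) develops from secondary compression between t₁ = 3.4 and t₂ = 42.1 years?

Secondary compression: S_s = C_α·H/(1+e_p)·log₁₀(t₂/t₁)
S_s = 0.011×5.3/(1+0.88)×log₁₀(42.1/3.4)
    = 0.03101 × 1.093 = 0.03389 m

S_s ≈ 33.9 mm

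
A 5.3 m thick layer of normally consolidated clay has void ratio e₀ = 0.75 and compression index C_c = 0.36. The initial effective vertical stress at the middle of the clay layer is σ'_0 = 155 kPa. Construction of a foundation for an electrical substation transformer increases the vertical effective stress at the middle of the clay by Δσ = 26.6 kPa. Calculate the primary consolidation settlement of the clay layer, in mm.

Final effective stress: σ'_f = σ'_0 + Δσ = 155 + 26.6 = 181.6 kPa.
Normally consolidated clay, so the full stress increment lies on the virgin compression line:
S_c = C_c·H/(1+e₀)·log₁₀(σ'_f/σ'_0) = 0.36×5.3/(1+0.75)×log₁₀(181.6/155)
    = 1.0903 × 0.068784 = 0.075 m

S_c ≈ 75 mm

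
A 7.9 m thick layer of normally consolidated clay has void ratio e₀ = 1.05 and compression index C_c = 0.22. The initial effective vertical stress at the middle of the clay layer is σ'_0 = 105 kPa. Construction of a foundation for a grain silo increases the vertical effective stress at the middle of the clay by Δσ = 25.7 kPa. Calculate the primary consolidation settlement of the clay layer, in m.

S_c ≈ 0.0806 m

Final effective stress: σ'_f = σ'_0 + Δσ = 105 + 25.7 = 130.7 kPa.
Normally consolidated clay, so the full stress increment lies on the virgin compression line:
S_c = C_c·H/(1+e₀)·log₁₀(σ'_f/σ'_0) = 0.22×7.9/(1+1.05)×log₁₀(130.7/105)
    = 0.8478 × 0.095086 = 0.08061 m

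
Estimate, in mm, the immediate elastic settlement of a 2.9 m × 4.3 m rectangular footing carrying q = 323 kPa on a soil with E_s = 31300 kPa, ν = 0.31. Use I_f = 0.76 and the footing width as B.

S_e ≈ 20.6 mm

Immediate (elastic) settlement: S_e = q·B·(1−ν²)/E_s · I_f.
S_e = 323 × 2.9 × (1 − 0.31²) / 31300 × 0.76
    = 323 × 2.9 × 0.9039 / 31300 × 0.76
    = 0.02056 m = 20.56 mm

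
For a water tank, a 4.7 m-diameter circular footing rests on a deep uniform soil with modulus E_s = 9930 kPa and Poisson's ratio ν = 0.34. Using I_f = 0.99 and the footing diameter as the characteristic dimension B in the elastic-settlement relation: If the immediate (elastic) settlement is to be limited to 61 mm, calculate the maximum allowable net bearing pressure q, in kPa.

q ≈ 147 kPa

S_e = q·B·(1−ν²)/E_s · I_f  ⇒  q = S_e·E_s / (B·(1−ν²)·I_f).
q = 0.061 × 9930 / (4.7 × 0.8844 × 0.99) = 147.2 kPa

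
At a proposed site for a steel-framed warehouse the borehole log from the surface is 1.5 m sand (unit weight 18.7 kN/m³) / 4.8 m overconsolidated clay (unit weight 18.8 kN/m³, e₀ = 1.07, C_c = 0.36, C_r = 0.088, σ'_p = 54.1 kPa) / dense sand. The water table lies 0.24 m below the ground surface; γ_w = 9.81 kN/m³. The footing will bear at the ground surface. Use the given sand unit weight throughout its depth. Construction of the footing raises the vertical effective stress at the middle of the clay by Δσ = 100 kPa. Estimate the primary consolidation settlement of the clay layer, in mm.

S_c ≈ 371 mm

Mid-depth of clay below the ground surface: z = 1.5 + 4.8/2 = 3.9 m.
Total vertical stress at mid-clay: σ_v = 18.7×1.5 + 18.8×2.4 = 73.17 kPa.
Pore pressure: u = 9.81×(3.9 − 0.24) = 35.905 kPa.
Initial effective stress: σ'_0 = σ_v − u = 73.17 − 35.905 = 37.265 kPa.
Final effective stress: σ'_f = 37.265 + 100 = 137.26 kPa.
σ'_f = 137.26 > σ'_p = 54.1 kPa, so the stress path crosses the preconsolidation pressure — recompression up to σ'_p, then virgin compression beyond:
S_c = H/(1+e₀)·[C_r·log₁₀(σ'_p/σ'_0) + C_c·log₁₀(σ'_f/σ'_p)]
    = 4.8/2.07 × [0.088×log₁₀(54.1/37.265) + 0.36×log₁₀(137.26/54.1)]
    = 2.3188 × [0.014247 + 0.14556] = 0.3706 m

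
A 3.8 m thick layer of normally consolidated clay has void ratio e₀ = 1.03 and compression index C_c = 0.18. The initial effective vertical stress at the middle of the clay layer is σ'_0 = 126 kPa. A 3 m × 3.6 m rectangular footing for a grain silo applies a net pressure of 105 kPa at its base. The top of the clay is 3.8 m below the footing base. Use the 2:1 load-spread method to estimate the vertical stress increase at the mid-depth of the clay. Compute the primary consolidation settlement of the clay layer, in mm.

S_c ≈ 15.4 mm

Mid-depth of clay below the footing base: z = 3.8 + 3.8/2 = 5.7 m.
Stress increase at mid-clay by the 2:1 spreading method:
Δσ = qBL/((B+z)(L+z)) = 105×3×3.6/((3+5.7)(3.6+5.7)) = 14.016 kPa
Final effective stress: σ'_f = σ'_0 + Δσ = 126 + 14.016 = 140.02 kPa.
Normally consolidated clay, so the full stress increment lies on the virgin compression line:
S_c = C_c·H/(1+e₀)·log₁₀(σ'_f/σ'_0) = 0.18×3.8/(1+1.03)×log₁₀(140.02/126)
    = 0.33695 × 0.04582 = 0.01544 m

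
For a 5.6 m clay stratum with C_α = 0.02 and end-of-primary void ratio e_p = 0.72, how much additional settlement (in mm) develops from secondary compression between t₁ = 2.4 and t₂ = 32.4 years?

S_s ≈ 73.6 mm

Secondary compression: S_s = C_α·H/(1+e_p)·log₁₀(t₂/t₁)
S_s = 0.02×5.6/(1+0.72)×log₁₀(32.4/2.4)
    = 0.06512 × 1.13 = 0.0736 m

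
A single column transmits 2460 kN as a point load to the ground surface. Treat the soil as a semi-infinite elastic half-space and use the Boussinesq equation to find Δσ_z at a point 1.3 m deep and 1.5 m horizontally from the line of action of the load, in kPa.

Boussinesq vertical stress below a point load on an elastic half-space:
Δσ_z = 3P/(2πz²) · [1 + (r/z)²]^(−5/2)
r/z = 1.5/1.3 = 1.1538; [1+(r/z)²]^(−5/2) = 0.1205.
Δσ_z = 3×2460/(2π×1.3²) × 0.1205 = 695.01 × 0.1205 = 83.75 kPa

Δσ_z ≈ 83.7 kPa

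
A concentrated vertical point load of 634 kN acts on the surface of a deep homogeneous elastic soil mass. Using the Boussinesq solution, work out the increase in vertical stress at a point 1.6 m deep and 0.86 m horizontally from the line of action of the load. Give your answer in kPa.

Δσ_z ≈ 62.7 kPa

Boussinesq vertical stress below a point load on an elastic half-space:
Δσ_z = 3P/(2πz²) · [1 + (r/z)²]^(−5/2)
r/z = 0.86/1.6 = 0.5375; [1+(r/z)²]^(−5/2) = 0.53021.
Δσ_z = 3×634/(2π×1.6²) × 0.53021 = 118.25 × 0.53021 = 62.7 kPa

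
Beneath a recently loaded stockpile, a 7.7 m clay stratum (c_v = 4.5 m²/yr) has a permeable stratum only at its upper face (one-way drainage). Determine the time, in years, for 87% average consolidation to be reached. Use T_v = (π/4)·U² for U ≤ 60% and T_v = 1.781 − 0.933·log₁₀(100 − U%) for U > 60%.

t ≈ 9.77 years

Drainage path length: H_d = H = 7.7 m (single drainage).
U > 60%: T_v = 1.781 − 0.933·log₁₀(100 − 87) = 0.74169.
t = T_v·H_d²/c_v = 0.74169×7.7²/4.5 = 9.772 years.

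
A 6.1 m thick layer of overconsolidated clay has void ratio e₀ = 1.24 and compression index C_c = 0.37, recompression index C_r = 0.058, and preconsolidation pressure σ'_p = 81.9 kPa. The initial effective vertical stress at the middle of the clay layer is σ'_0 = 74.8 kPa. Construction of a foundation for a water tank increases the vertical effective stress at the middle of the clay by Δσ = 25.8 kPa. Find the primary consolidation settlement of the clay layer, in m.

Final effective stress: σ'_f = 74.8 + 25.8 = 100.6 kPa.
σ'_f = 100.6 > σ'_p = 81.9 kPa, so the stress path crosses the preconsolidation pressure — recompression up to σ'_p, then virgin compression beyond:
S_c = H/(1+e₀)·[C_r·log₁₀(σ'_p/σ'_0) + C_c·log₁₀(σ'_f/σ'_p)]
    = 6.1/2.24 × [0.058×log₁₀(81.9/74.8) + 0.37×log₁₀(100.6/81.9)]
    = 2.7232 × [0.0022842 + 0.033046] = 0.09621 m

S_c ≈ 0.0962 m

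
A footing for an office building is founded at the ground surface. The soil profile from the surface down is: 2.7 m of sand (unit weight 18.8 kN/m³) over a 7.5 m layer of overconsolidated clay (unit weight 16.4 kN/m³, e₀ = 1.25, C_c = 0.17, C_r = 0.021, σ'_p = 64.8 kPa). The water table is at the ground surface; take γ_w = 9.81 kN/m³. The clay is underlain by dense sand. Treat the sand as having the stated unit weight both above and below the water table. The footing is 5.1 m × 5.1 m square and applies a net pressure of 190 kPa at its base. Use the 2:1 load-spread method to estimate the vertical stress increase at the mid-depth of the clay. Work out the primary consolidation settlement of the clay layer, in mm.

Mid-depth of clay below the ground surface: z = 2.7 + 7.5/2 = 6.45 m.
Total vertical stress at mid-clay: σ_v = 18.8×2.7 + 16.4×3.75 = 112.26 kPa.
Pore pressure: u = 9.81×(6.45 − 0) = 63.275 kPa.
Initial effective stress: σ'_0 = σ_v − u = 112.26 − 63.275 = 48.985 kPa.
Stress increase at mid-clay by the 2:1 spreading method:
Δσ = qBL/((B+z)(L+z)) = 190×5.1×5.1/((5.1+6.45)(5.1+6.45)) = 37.045 kPa
Final effective stress: σ'_f = 48.985 + 37.045 = 86.03 kPa.
σ'_f = 86.03 > σ'_p = 64.8 kPa, so the stress path crosses the preconsolidation pressure — recompression up to σ'_p, then virgin compression beyond:
S_c = H/(1+e₀)·[C_r·log₁₀(σ'_p/σ'_0) + C_c·log₁₀(σ'_f/σ'_p)]
    = 7.5/2.25 × [0.021×log₁₀(64.8/48.985) + 0.17×log₁₀(86.03/64.8)]
    = 3.3333 × [0.0025517 + 0.020923] = 0.07825 m

S_c ≈ 78.2 mm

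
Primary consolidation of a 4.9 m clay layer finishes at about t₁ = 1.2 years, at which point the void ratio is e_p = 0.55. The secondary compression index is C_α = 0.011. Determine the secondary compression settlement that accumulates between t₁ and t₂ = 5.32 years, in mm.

Secondary compression: S_s = C_α·H/(1+e_p)·log₁₀(t₂/t₁)
S_s = 0.011×4.9/(1+0.55)×log₁₀(5.32/1.2)
    = 0.03477 × 0.6467 = 0.02249 m

S_s ≈ 22.5 mm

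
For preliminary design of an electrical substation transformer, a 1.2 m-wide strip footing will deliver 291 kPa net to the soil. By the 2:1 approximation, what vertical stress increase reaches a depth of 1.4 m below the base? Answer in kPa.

Δσ_z ≈ 134 kPa

By the 2:1 method the load spreads at 1 horizontal : 2 vertical, so at depth z the loaded area has grown by z in each plan dimension:
Δσ = qB/(B+z) = 291×1.2/(1.2+1.4) = 134.31 kPa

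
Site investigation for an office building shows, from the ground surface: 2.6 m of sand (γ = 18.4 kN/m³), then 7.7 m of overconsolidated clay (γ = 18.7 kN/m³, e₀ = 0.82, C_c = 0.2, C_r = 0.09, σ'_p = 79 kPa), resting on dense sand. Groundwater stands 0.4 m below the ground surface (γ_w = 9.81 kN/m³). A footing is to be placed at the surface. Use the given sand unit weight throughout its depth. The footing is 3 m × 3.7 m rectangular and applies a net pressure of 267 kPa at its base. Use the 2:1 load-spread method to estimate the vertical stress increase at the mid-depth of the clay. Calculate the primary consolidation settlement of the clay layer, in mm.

Mid-depth of clay below the ground surface: z = 2.6 + 7.7/2 = 6.45 m.
Total vertical stress at mid-clay: σ_v = 18.4×2.6 + 18.7×3.85 = 119.84 kPa.
Pore pressure: u = 9.81×(6.45 − 0.4) = 59.351 kPa.
Initial effective stress: σ'_0 = σ_v − u = 119.84 − 59.351 = 60.489 kPa.
Stress increase at mid-clay by the 2:1 spreading method:
Δσ = qBL/((B+z)(L+z)) = 267×3×3.7/((3+6.45)(3.7+6.45)) = 30.898 kPa
Final effective stress: σ'_f = 60.489 + 30.898 = 91.387 kPa.
σ'_f = 91.387 > σ'_p = 79 kPa, so the stress path crosses the preconsolidation pressure — recompression up to σ'_p, then virgin compression beyond:
S_c = H/(1+e₀)·[C_r·log₁₀(σ'_p/σ'_0) + C_c·log₁₀(σ'_f/σ'_p)]
    = 7.7/1.82 × [0.09×log₁₀(79/60.489) + 0.2×log₁₀(91.387/79)]
    = 4.2308 × [0.010436 + 0.012651] = 0.09768 m

S_c ≈ 97.7 mm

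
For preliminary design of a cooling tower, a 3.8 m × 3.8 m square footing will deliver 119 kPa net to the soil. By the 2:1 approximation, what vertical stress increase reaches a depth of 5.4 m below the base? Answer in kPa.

Δσ_z ≈ 20.3 kPa

By the 2:1 method the load spreads at 1 horizontal : 2 vertical, so at depth z the loaded area has grown by z in each plan dimension:
Δσ = qBL/((B+z)(L+z)) = 119×3.8×3.8/((3.8+5.4)(3.8+5.4)) = 20.302 kPa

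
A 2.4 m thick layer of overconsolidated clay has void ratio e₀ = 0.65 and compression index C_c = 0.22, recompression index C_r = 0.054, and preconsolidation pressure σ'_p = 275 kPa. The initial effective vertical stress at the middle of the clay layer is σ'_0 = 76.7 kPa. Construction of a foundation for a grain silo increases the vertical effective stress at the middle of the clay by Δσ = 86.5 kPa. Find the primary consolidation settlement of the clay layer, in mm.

Final effective stress: σ'_f = 76.7 + 86.5 = 163.2 kPa.
σ'_f = 163.2 ≤ σ'_p = 275 kPa, so the clay remains overconsolidated and only the recompression index applies:
S_c = C_r·H/(1+e₀)·log₁₀(σ'_f/σ'_0) = 0.054×2.4/1.65×log₁₀(163.2/76.7)
    = 0.078543 × 0.32792 = 0.02576 m

S_c ≈ 25.8 mm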